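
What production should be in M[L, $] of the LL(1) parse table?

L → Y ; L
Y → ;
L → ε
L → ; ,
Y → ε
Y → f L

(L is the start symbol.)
L → ε

To find M[L, $], we find productions for L where $ is in the predict set (PREDICT(N → α) = (FIRST(α) \ {ε}) ∪ (FOLLOW(N) if α ⇒* ε)).

Relevant sets:
  FIRST(Y) = { ';', 'f', ε }
  FOLLOW(L) = { $, ';' }

L → Y ; L: PREDICT = { ';', 'f' }
L → ε: PREDICT = { $, ';' }
  $ is in predict set, so this production goes in M[L, $]
L → ; ,: PREDICT = { ';' }

M[L, $] = L → ε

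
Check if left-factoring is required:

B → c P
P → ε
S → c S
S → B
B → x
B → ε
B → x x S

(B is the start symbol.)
Left-factoring is needed when two productions for the same non-terminal
share a common prefix on the right-hand side.

Productions for B:
  B → c P
  B → x
  B → ε
  B → x x S
Productions for S:
  S → c S
  S → B

Found common prefix 'x' in productions for B

Answer: Yes, B has productions with common prefix 'x'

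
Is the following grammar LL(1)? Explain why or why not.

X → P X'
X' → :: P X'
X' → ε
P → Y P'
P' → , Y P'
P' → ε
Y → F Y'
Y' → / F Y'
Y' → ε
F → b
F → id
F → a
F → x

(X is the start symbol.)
A grammar is LL(1) if for each non-terminal N with multiple productions, the predict sets of those productions are pairwise disjoint, where PREDICT(N → α) = (FIRST(α) \ {ε}) ∪ (FOLLOW(N) if α ⇒* ε).

Relevant sets:
  FOLLOW(X') = { $ }
  FOLLOW(P') = { $, '::' }
  FOLLOW(Y') = { $, ',', '::' }

For X':
  PREDICT(X' → :: P X') = { '::' }
  PREDICT(X' → ε) = { $ }
For P':
  PREDICT(P' → ',' Y P') = { ',' }
  PREDICT(P' → ε) = { $, '::' }
For Y':
  PREDICT(Y' → '/' F Y') = { '/' }
  PREDICT(Y' → ε) = { $, ',', '::' }
For F:
  PREDICT(F → b) = { 'b' }
  PREDICT(F → id) = { 'id' }
  PREDICT(F → a) = { 'a' }
  PREDICT(F → x) = { 'x' }
X, P, Y have a single production, so nothing to check there.

All predict sets are disjoint. The grammar IS LL(1).

Answer: Yes, the grammar is LL(1).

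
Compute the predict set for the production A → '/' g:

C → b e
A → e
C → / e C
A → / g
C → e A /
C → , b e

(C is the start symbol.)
{ '/' }

PREDICT(A → '/' g) = (FIRST(RHS) \ {ε}) ∪ (FOLLOW(A) if ε ∈ FIRST(RHS), i.e. RHS ⇒* ε)
FIRST('/' g) = { '/' }
ε ∉ FIRST('/' g), so FOLLOW(A) is not added.
PREDICT(A → '/' g) = { '/' }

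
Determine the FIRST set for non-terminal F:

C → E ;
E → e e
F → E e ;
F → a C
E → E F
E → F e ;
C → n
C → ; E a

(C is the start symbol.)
To compute FIRST(F), examine every production with F on the left-hand side, reading each right-hand side left to right until a non-nullable symbol is reached.

FIRST sets of the other non-terminals involved (by the same procedure, iterated to a fixed point):
  FIRST(E) = { 'a', 'e' }

From F → E e ;:
  - E is a non-terminal: add FIRST(E) \ {ε} = { 'a', 'e' }
    E is not nullable, so stop
From F → a C:
  - a is a terminal: add 'a' and stop

Collecting: FIRST(F) = { 'a', 'e' }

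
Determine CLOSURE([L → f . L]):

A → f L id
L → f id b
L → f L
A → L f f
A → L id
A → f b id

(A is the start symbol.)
{ [L → . f L], [L → . f id b], [L → f . L] }

To compute CLOSURE, for each item [A → α.Bβ] where B is a non-terminal, add [B → .γ] for all productions B → γ; repeat for the newly added items until nothing changes.

Start with: [L → f . L]
  [L → f . L] has the dot before L: add [L → . f id b], [L → . f L]
No further items can be added.

CLOSURE = { [L → . f L], [L → . f id b], [L → f . L] }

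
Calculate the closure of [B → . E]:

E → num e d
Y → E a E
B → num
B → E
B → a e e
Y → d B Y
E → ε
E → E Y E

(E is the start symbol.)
{ [B → . E], [E → . E Y E], [E → . num e d], [E → .] }

To compute CLOSURE, for each item [A → α.Bβ] where B is a non-terminal, add [B → .γ] for all productions B → γ; repeat for the newly added items until nothing changes.

Start with: [B → . E]
  [B → . E] has the dot before E: add [E → . num e d], [E → .], [E → . E Y E]
No further items can be added.

CLOSURE = { [B → . E], [E → . E Y E], [E → . num e d], [E → .] }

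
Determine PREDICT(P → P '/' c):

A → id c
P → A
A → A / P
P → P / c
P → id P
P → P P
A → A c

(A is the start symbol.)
PREDICT(P → P '/' c) = (FIRST(RHS) \ {ε}) ∪ (FOLLOW(P) if ε ∈ FIRST(RHS), i.e. RHS ⇒* ε)
FIRST(P) = { 'id' }
FIRST(P '/' c) = { 'id' }
ε ∉ FIRST(P '/' c), so FOLLOW(P) is not added.
PREDICT(P → P '/' c) = { 'id' }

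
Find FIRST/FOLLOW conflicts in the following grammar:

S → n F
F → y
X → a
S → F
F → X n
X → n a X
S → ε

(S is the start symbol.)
No FIRST/FOLLOW conflicts.

A FIRST/FOLLOW conflict occurs when a non-terminal N has a nullable alternative N → β (β ⇒* ε) and another alternative N → α with FIRST(α) ∩ FOLLOW(N) ≠ ∅: on such a lookahead the parser cannot decide between expanding α and letting N vanish via β.

Nullable non-terminals: S.
FIRST sets used below: FIRST(F) = { 'a', 'n', 'y' }

S: nullable alternative(s) S → ε; FOLLOW(S) = { $ }
  S → n F: FIRST \ {ε} = { 'n' } — disjoint from FOLLOW(S)
  S → F: FIRST \ {ε} = { 'a', 'n', 'y' } — disjoint from FOLLOW(S)
  S → ε: FIRST \ {ε} = { } — this is the only nullable alternative, skip

F, X have no nullable alternative, so no FIRST/FOLLOW check is needed there.

No FIRST/FOLLOW conflicts found.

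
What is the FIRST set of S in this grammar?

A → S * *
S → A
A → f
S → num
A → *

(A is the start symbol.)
FIRST sets of the other non-terminals involved (by the same procedure, iterated to a fixed point):
  FIRST(A) = { '*', 'f', 'num' }

From S → A:
  - A is a non-terminal: add FIRST(A) \ {ε} = { '*', 'f', 'num' }
    A is not nullable, so stop
From S → num:
  - num is a terminal: add 'num' and stop

Collecting: FIRST(S) = { '*', 'f', 'num' }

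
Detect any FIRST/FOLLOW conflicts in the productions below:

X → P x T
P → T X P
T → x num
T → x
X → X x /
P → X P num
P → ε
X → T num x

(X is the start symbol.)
Yes. P → T X P with FOLLOW(P) on { 'x' }; P → X P num with FOLLOW(P) on { 'x' }

A FIRST/FOLLOW conflict occurs when a non-terminal N has a nullable alternative N → β (β ⇒* ε) and another alternative N → α with FIRST(α) ∩ FOLLOW(N) ≠ ∅: on such a lookahead the parser cannot decide between expanding α and letting N vanish via β.

Nullable non-terminals: P.
FIRST sets used below: FIRST(T) = { 'x' }, FIRST(X) = { 'x' }

P: nullable alternative(s) P → ε; FOLLOW(P) = { 'num', 'x' }
  P → T X P: FIRST \ {ε} = { 'x' } — overlaps FOLLOW(P) on { 'x' }: CONFLICT
  P → X P num: FIRST \ {ε} = { 'x' } — overlaps FOLLOW(P) on { 'x' }: CONFLICT
  P → ε: FIRST \ {ε} = { } — this is the only nullable alternative, skip

T, X have no nullable alternative, so no FIRST/FOLLOW check is needed there.

So the grammar has 2 FIRST/FOLLOW conflicts (marked CONFLICT above).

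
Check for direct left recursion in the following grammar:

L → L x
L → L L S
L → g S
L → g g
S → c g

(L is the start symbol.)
L → L x: LEFT RECURSIVE (starts with L)
L → L L S: LEFT RECURSIVE (starts with L)
L → g S: starts with g
L → g g: starts with g
S → c g: starts with c

The grammar has direct left recursion on: L.

Answer: Yes, L is left-recursive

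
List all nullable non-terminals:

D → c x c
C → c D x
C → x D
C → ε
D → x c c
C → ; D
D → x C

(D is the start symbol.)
ε-productions: C → ε
So C is immediately nullable.
No further non-terminal can be added: every production for the remaining non-terminals contains a terminal or a non-nullable non-terminal.
Nullable = { 'C' }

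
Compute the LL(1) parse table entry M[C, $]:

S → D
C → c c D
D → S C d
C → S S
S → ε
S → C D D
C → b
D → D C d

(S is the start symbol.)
To find M[C, $], we find productions for C where $ is in the predict set (PREDICT(N → α) = (FIRST(α) \ {ε}) ∪ (FOLLOW(N) if α ⇒* ε)).

Relevant sets:
  FIRST(S) = { 'b', 'c', 'd', ε }
  FOLLOW(C) = { 'b', 'c', 'd' }

C → c c D: PREDICT = { 'c' }
C → S S: PREDICT = { 'b', 'c', 'd' }
C → b: PREDICT = { 'b' }

M[C, $] is empty (no production applies)

Answer: Empty (error entry)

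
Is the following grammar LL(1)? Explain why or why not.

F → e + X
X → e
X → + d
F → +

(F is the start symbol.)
A grammar is LL(1) if for each non-terminal N with multiple productions, the predict sets of those productions are pairwise disjoint, where PREDICT(N → α) = (FIRST(α) \ {ε}) ∪ (FOLLOW(N) if α ⇒* ε).

For F:
  PREDICT(F → e '+' X) = { 'e' }
  PREDICT(F → '+') = { '+' }
For X:
  PREDICT(X → e) = { 'e' }
  PREDICT(X → '+' d) = { '+' }

All predict sets are disjoint. The grammar IS LL(1).

Answer: Yes, the grammar is LL(1).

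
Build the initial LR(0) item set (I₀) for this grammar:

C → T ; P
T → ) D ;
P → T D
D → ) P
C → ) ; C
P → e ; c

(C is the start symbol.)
First, augment the grammar with C' → C
I₀ = CLOSURE({ [C' → . C] }):
  [C' → . C] has the dot before C: add [C → . T ; P], [C → . ) ; C]
  [C → . T ; P] has the dot before T: add [T → . ) D ;]
No further items can be added.

I₀ = { [C → . ) ; C], [C → . T ; P], [C' → . C], [T → . ) D ;] }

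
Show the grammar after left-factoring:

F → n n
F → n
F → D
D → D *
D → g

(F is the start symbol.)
Left-factoring transforms A → αβ₁ | αβ₂ into A → αA' and A' → β₁ | β₂
(α is the longest common prefix among the alternatives). Repeat until
no nonterminal has two alternatives with a common prefix.

Round 1: F has alternatives sharing prefix 'n'. Introduce F': F → n F'
  Add: F' → n
  Add: F' → ε

No remaining common prefixes — done.

Resulting grammar:
F → n F'
F' → n
F' → ε
F → D
D → D *
D → g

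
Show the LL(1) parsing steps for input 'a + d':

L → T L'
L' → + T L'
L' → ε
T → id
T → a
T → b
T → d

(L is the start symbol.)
Stack is shown with the top on the left.

Stack     Input    Action
-------------------------
L $       a + d $  output L → T L'
T L' $    a + d $  output T → a
a L' $    a + d $  match 'a'
L' $      + d $    output L' → + T L'
+ T L' $  + d $    match '+'
T L' $    d $      output T → d
d L' $    d $      match 'd'
L' $      $        output L' → ε
$         $        accept

The string is accepted.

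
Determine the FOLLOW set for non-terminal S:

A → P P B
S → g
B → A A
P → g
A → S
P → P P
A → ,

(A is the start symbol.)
{ $, ',', 'g' }

In A → S: S is at the end, add FOLLOW(A)

The FOLLOW sets referred to above (computed the same way, to a fixed point):
  FOLLOW(A) = { $, ',', 'g' }

Taking the union: FOLLOW(S) = { $, ',', 'g' }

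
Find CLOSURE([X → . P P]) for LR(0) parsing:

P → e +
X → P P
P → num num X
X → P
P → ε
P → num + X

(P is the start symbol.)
{ [P → . e +], [P → . num + X], [P → . num num X], [P → .], [X → . P P] }

To compute CLOSURE, for each item [A → α.Bβ] where B is a non-terminal, add [B → .γ] for all productions B → γ; repeat for the newly added items until nothing changes.

Start with: [X → . P P]
  [X → . P P] has the dot before P: add [P → . e +], [P → . num num X], [P → .], [P → . num + X]
No further items can be added.

CLOSURE = { [P → . e +], [P → . num + X], [P → . num num X], [P → .], [X → . P P] }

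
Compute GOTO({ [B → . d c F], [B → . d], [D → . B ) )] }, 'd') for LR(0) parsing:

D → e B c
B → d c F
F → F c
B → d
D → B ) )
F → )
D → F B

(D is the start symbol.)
GOTO(I, 'd') = CLOSURE({ [A → αX.β] : [A → α.Xβ] ∈ I, X = 'd' })

Items with dot before 'd', with the dot advanced:
  [B → . d] → [B → d .]
  [B → . d c F] → [B → d . c F]
Closure adds nothing (no advanced item has the dot before a non-terminal).

GOTO = { [B → d . c F], [B → d .] }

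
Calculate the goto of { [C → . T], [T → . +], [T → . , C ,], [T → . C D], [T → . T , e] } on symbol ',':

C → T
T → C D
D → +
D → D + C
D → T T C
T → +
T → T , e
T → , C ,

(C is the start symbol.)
{ [C → . T], [T → , . C ,], [T → . +], [T → . , C ,], [T → . C D], [T → . T , e] }

GOTO(I, ',') = CLOSURE({ [A → αX.β] : [A → α.Xβ] ∈ I, X = ',' })

Items with dot before ',', with the dot advanced:
  [T → . , C ,] → [T → , . C ,]
Closure of the advanced items:
  [T → , . C ,] has the dot before C: add [C → . T]
  [C → . T] has the dot before T: add [T → . C D], [T → . +], [T → . T , e], [T → . , C ,]

GOTO = { [C → . T], [T → , . C ,], [T → . +], [T → . , C ,], [T → . C D], [T → . T , e] }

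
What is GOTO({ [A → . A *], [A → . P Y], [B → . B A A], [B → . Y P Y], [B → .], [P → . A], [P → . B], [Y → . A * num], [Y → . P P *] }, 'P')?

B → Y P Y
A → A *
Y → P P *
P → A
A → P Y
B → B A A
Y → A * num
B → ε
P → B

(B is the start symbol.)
{ [A → . A *], [A → . P Y], [A → P . Y], [B → . B A A], [B → . Y P Y], [B → .], [P → . A], [P → . B], [Y → . A * num], [Y → . P P *], [Y → P . P *] }

GOTO(I, 'P') = CLOSURE({ [A → αX.β] : [A → α.Xβ] ∈ I, X = 'P' })

Items with dot before 'P', with the dot advanced:
  [A → . P Y] → [A → P . Y]
  [Y → . P P *] → [Y → P . P *]
Closure of the advanced items:
  [A → P . Y] has the dot before Y: add [Y → . P P *], [Y → . A * num]
  [Y → P . P *] has the dot before P: add [P → . A], [P → . B]
  [Y → . A * num] has the dot before A: add [A → . A *], [A → . P Y]
  [P → . B] has the dot before B: add [B → . Y P Y], [B → . B A A], [B → .]

GOTO = { [A → . A *], [A → . P Y], [A → P . Y], [B → . B A A], [B → . Y P Y], [B → .], [P → . A], [P → . B], [Y → . A * num], [Y → . P P *], [Y → P . P *] }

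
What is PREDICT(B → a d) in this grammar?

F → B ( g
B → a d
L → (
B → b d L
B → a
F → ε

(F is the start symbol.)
PREDICT(B → a d) = (FIRST(RHS) \ {ε}) ∪ (FOLLOW(B) if ε ∈ FIRST(RHS), i.e. RHS ⇒* ε)
FIRST(a d) = { 'a' }
ε ∉ FIRST(a d), so FOLLOW(B) is not added.
PREDICT(B → a d) = { 'a' }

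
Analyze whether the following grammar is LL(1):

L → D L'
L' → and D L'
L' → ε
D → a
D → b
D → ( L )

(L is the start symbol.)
Yes, the grammar is LL(1).

A grammar is LL(1) if for each non-terminal N with multiple productions, the predict sets of those productions are pairwise disjoint, where PREDICT(N → α) = (FIRST(α) \ {ε}) ∪ (FOLLOW(N) if α ⇒* ε).

Relevant sets:
  FOLLOW(L') = { $, ')' }

For L':
  PREDICT(L' → and D L') = { 'and' }
  PREDICT(L' → ε) = { $, ')' }
For D:
  PREDICT(D → a) = { 'a' }
  PREDICT(D → b) = { 'b' }
  PREDICT(D → '(' L ')') = { '(' }
L has a single production, so nothing to check there.

All predict sets are disjoint. The grammar IS LL(1).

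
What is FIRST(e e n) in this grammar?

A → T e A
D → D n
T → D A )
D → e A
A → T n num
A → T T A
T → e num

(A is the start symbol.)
To compute FIRST(e e n), process the symbols left to right:
Symbol e is a terminal. Add 'e' and stop.
FIRST(e e n) = { 'e' }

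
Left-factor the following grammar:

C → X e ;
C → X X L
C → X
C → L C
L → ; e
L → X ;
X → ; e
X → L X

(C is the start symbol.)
C → X C'
C' → e ;
C' → X L
C' → ε
C → L C
L → ; e
L → X ;
X → ; e
X → L X

Left-factoring transforms A → αβ₁ | αβ₂ into A → αA' and A' → β₁ | β₂
(α is the longest common prefix among the alternatives). Repeat until
no nonterminal has two alternatives with a common prefix.

Round 1: C has alternatives sharing prefix 'X'. Introduce C': C → X C'
  Add: C' → e ;
  Add: C' → X L
  Add: C' → ε

No remaining common prefixes — done.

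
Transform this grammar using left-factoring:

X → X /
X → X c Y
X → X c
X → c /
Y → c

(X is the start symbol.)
X → X X'
X' → /
X' → c X''
X'' → Y
X'' → ε
X → c /
Y → c

Left-factoring transforms A → αβ₁ | αβ₂ into A → αA' and A' → β₁ | β₂
(α is the longest common prefix among the alternatives). Repeat until
no nonterminal has two alternatives with a common prefix.

Round 1: X has alternatives sharing prefix 'X'. Introduce X': X → X X'
  Add: X' → /
  Add: X' → c Y
  Add: X' → c

Round 2: X' has alternatives sharing prefix 'c'. Introduce X'': X' → c X''
  Add: X'' → Y
  Add: X'' → ε

No remaining common prefixes — done.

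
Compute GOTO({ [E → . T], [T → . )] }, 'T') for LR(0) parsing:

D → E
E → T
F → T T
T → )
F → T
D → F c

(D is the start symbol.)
GOTO(I, 'T') = CLOSURE({ [A → αX.β] : [A → α.Xβ] ∈ I, X = 'T' })

Items with dot before 'T', with the dot advanced:
  [E → . T] → [E → T .]
Closure adds nothing (no advanced item has the dot before a non-terminal).

GOTO = { [E → T .] }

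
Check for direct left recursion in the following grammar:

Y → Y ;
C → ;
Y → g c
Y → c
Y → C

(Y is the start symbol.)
Yes, Y is left-recursive

Y → Y ;: LEFT RECURSIVE (starts with Y)
C → ;: starts with ';'
Y → g c: starts with g
Y → c: starts with c
Y → C: starts with C

The grammar has direct left recursion on: Y.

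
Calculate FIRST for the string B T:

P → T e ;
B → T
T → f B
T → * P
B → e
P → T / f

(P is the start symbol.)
FIRST sets of the non-terminals involved (from the grammar, by fixed-point iteration):
  FIRST(B) = { '*', 'e', 'f' }

To compute FIRST(B T), process the symbols left to right:
Symbol B is a non-terminal. Add FIRST(B) \ {ε} = { '*', 'e', 'f' }
B is not nullable (ε ∉ FIRST(B)), so stop here.
FIRST(B T) = { '*', 'e', 'f' }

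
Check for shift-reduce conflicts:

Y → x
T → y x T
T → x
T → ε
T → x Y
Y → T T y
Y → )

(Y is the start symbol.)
A shift-reduce conflict occurs when an LR(0) state has both:
  - a complete (reduce) item [A → α .] (dot at the end), and
  - a shift item [B → β . c γ] (dot before a terminal).

Augment with Y' → Y and build the canonical LR(0) collection (I0 = CLOSURE({[Y' → . Y]}), then GOTO on every symbol after a dot until no new states appear). It has 12 states:
  I0: { [T → . x Y], [T → . x], [T → . y x T], [T → .], [Y → . )], [Y → . T T y], [Y → . x], [Y' → . Y] }  — shift, reduce
  I1: { [Y → ) .] }  — reduce
  I2: { [T → . x Y], [T → . x], [T → . y x T], [T → .], [Y → T . T y] }  — shift, reduce
  I3: { [Y' → Y .] }  — accept
  I4: { [T → . x Y], [T → . x], [T → . y x T], [T → .], [T → x . Y], [T → x .], [Y → . )], [Y → . T T y], [Y → . x], [Y → x .] }  — shift, 3 reduces
  I5: { [T → y . x T] }  — shift
  I6: { [T → . x Y], [T → . x], [T → . y x T], [T → .], [T → y x . T] }  — shift, reduce
  I7: { [T → y x T .] }  — reduce
  I8: { [T → . x Y], [T → . x], [T → . y x T], [T → .], [T → x . Y], [T → x .], [Y → . )], [Y → . T T y], [Y → . x] }  — shift, 2 reduces
  I9: { [T → x Y .] }  — reduce
  I10: { [Y → T T . y] }  — shift
  I11: { [Y → T T y .] }  — reduce

I0 contains reduce item [T → .] and shift items [T → . x], [T → . x Y], [T → . y x T], [Y → . )], [Y → . x] — shift-reduce conflict.
I2 contains reduce item [T → .] and shift items [T → . x], [T → . x Y], [T → . y x T] — shift-reduce conflict.
I4 contains reduce items [T → .], [T → x .], [Y → x .] and shift items [T → . x], [T → . x Y], [T → . y x T], [Y → . )], [Y → . x] — shift-reduce conflict.
I6 contains reduce item [T → .] and shift items [T → . x], [T → . x Y], [T → . y x T] — shift-reduce conflict.
I8 contains reduce items [T → .], [T → x .] and shift items [T → . x], [T → . x Y], [T → . y x T], [Y → . )], [Y → . x] — shift-reduce conflict.

Answer: Yes — I0: [T → .] vs [T → . x]; I2: [T → .] vs [T → . x]; I4: [T → .] vs [T → . x]; I6: [T → .] vs [T → . x]; I8: [T → .] vs [T → . x]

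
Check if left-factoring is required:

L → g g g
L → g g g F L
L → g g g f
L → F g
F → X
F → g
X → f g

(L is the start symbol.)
Left-factoring is needed when two productions for the same non-terminal
share a common prefix on the right-hand side.

Productions for L:
  L → g g g
  L → g g g F L
  L → g g g f
  L → F g
Productions for F:
  F → X
  F → g

Found common prefix 'g g g' in productions for L

Answer: Yes, L has productions with common prefix 'g g g'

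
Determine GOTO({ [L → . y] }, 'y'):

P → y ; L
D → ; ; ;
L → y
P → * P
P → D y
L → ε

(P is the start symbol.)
GOTO(I, 'y') = CLOSURE({ [A → αX.β] : [A → α.Xβ] ∈ I, X = 'y' })

Items with dot before 'y', with the dot advanced:
  [L → . y] → [L → y .]
Closure adds nothing (no advanced item has the dot before a non-terminal).

GOTO = { [L → y .] }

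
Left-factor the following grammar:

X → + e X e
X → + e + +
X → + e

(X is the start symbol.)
X → + e X'
X' → X e
X' → + +
X' → ε

Left-factoring transforms A → αβ₁ | αβ₂ into A → αA' and A' → β₁ | β₂
(α is the longest common prefix among the alternatives). Repeat until
no nonterminal has two alternatives with a common prefix.

Round 1: X has alternatives sharing prefix '+ e'. Introduce X': X → + e X'
  Add: X' → X e
  Add: X' → + +
  Add: X' → ε

No remaining common prefixes — done.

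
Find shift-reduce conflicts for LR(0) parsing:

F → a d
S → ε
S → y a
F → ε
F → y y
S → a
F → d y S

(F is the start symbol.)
A shift-reduce conflict occurs when an LR(0) state has both:
  - a complete (reduce) item [A → α .] (dot at the end), and
  - a shift item [B → β . c γ] (dot before a terminal).

Augment with F' → F and build the canonical LR(0) collection (I0 = CLOSURE({[F' → . F]}), then GOTO on every symbol after a dot until no new states appear). It has 12 states:
  I0: { [F → . a d], [F → . d y S], [F → . y y], [F → .], [F' → . F] }  — shift, reduce
  I1: { [F' → F .] }  — accept
  I2: { [F → a . d] }  — shift
  I3: { [F → d . y S] }  — shift
  I4: { [F → y . y] }  — shift
  I5: { [F → y y .] }  — reduce
  I6: { [F → d y . S], [S → . a], [S → . y a], [S → .] }  — shift, reduce
  I7: { [F → d y S .] }  — reduce
  I8: { [S → a .] }  — reduce
  I9: { [S → y . a] }  — shift
  I10: { [S → y a .] }  — reduce
  I11: { [F → a d .] }  — reduce

I0 contains reduce item [F → .] and shift items [F → . a d], [F → . d y S], [F → . y y] — shift-reduce conflict.
I6 contains reduce item [S → .] and shift items [S → . a], [S → . y a] — shift-reduce conflict.

Answer: Yes — I0: [F → .] vs [F → . a d]; I6: [S → .] vs [S → . a]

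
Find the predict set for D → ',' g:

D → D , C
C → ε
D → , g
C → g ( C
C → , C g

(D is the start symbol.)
{ ',' }

PREDICT(D → ',' g) = (FIRST(RHS) \ {ε}) ∪ (FOLLOW(D) if ε ∈ FIRST(RHS), i.e. RHS ⇒* ε)
FIRST(',' g) = { ',' }
ε ∉ FIRST(',' g), so FOLLOW(D) is not added.
PREDICT(D → ',' g) = { ',' }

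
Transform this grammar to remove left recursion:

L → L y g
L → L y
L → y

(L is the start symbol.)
L → y L'
L' → y g L'
L' → y L'
L' → ε

L is directly left-recursive. The standard transformation for
  A → A α₁ | ... | A α_m | β₁ | ... | β_n
is
  A  → β₁ A' | ... | β_n A'
  A' → α₁ A' | ... | α_m A' | ε

L → y becomes L → y L'
L → L y g becomes L' → y g L'
L → L y becomes L' → y L'
Add L' → ε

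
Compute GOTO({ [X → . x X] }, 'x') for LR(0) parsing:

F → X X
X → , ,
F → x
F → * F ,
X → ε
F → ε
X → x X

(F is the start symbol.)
GOTO(I, 'x') = CLOSURE({ [A → αX.β] : [A → α.Xβ] ∈ I, X = 'x' })

Items with dot before 'x', with the dot advanced:
  [X → . x X] → [X → x . X]
Closure of the advanced items:
  [X → x . X] has the dot before X: add [X → . , ,], [X → .], [X → . x X]

GOTO = { [X → . , ,], [X → . x X], [X → .], [X → x . X] }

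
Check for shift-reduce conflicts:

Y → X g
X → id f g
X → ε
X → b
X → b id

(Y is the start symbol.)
A shift-reduce conflict occurs when an LR(0) state has both:
  - a complete (reduce) item [A → α .] (dot at the end), and
  - a shift item [B → β . c γ] (dot before a terminal).

Augment with Y' → Y and build the canonical LR(0) collection (I0 = CLOSURE({[Y' → . Y]}), then GOTO on every symbol after a dot until no new states appear). It has 9 states:
  I0: { [X → . b id], [X → . b], [X → . id f g], [X → .], [Y → . X g], [Y' → . Y] }  — shift, reduce
  I1: { [Y → X . g] }  — shift
  I2: { [Y' → Y .] }  — accept
  I3: { [X → b . id], [X → b .] }  — shift, reduce
  I4: { [X → id . f g] }  — shift
  I5: { [X → id f . g] }  — shift
  I6: { [X → id f g .] }  — reduce
  I7: { [X → b id .] }  — reduce
  I8: { [Y → X g .] }  — reduce

I0 contains reduce item [X → .] and shift items [X → . b], [X → . b id], [X → . id f g] — shift-reduce conflict.
I3 contains reduce item [X → b .] and shift item [X → b . id] — shift-reduce conflict.

Answer: Yes — I0: [X → .] vs [X → . b]; I3: [X → b .] vs [X → b . id]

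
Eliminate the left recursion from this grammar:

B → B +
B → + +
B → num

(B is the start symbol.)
B → + + B'
B → num B'
B' → + B'
B' → ε

B is directly left-recursive. The standard transformation for
  A → A α₁ | ... | A α_m | β₁ | ... | β_n
is
  A  → β₁ A' | ... | β_n A'
  A' → α₁ A' | ... | α_m A' | ε

B → + + becomes B → + + B'
B → num becomes B → num B'
B → B + becomes B' → + B'
Add B' → ε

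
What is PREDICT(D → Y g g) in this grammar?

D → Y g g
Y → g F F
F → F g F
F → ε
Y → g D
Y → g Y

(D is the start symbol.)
PREDICT(D → Y g g) = (FIRST(RHS) \ {ε}) ∪ (FOLLOW(D) if ε ∈ FIRST(RHS), i.e. RHS ⇒* ε)
FIRST(Y) = { 'g' }
FIRST(Y g g) = { 'g' }
ε ∉ FIRST(Y g g), so FOLLOW(D) is not added.
PREDICT(D → Y g g) = { 'g' }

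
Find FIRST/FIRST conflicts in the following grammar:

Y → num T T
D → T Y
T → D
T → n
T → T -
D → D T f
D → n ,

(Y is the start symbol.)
Yes. D → T Y / D → D T f on { 'n' }; D → T Y / D → n ',' on { 'n' }; D → D T f / D → n ',' on { 'n' }; T → D / T → n on { 'n' }; T → D / T → T '-' on { 'n' }; T → n / T → T '-' on { 'n' }

FIRST sets of the non-terminals at (or reachable through a nullable prefix from) the front of some alternative:
  FIRST(T) = { 'n' }
  FIRST(D) = { 'n' }

Productions for D:
  D → T Y: FIRST = { 'n' }
  D → D T f: FIRST = { 'n' }
  D → n ,: FIRST = { 'n' }
Productions for T:
  T → D: FIRST = { 'n' }
  T → n: FIRST = { 'n' }
  T → T -: FIRST = { 'n' }
Y has only one production, so no FIRST/FIRST conflict is possible there.

Conflict for D: D → T Y and D → D T f
  Overlap: { 'n' }
Conflict for D: D → T Y and D → n ,
  Overlap: { 'n' }
Conflict for D: D → D T f and D → n ,
  Overlap: { 'n' }
Conflict for T: T → D and T → n
  Overlap: { 'n' }
Conflict for T: T → D and T → T -
  Overlap: { 'n' }
Conflict for T: T → n and T → T -
  Overlap: { 'n' }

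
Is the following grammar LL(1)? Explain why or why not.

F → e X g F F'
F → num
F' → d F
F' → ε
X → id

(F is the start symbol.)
A grammar is LL(1) if for each non-terminal N with multiple productions, the predict sets of those productions are pairwise disjoint, where PREDICT(N → α) = (FIRST(α) \ {ε}) ∪ (FOLLOW(N) if α ⇒* ε).

Relevant sets:
  FOLLOW(F') = { $, 'd' }

For F:
  PREDICT(F → e X g F F') = { 'e' }
  PREDICT(F → num) = { 'num' }
For F':
  PREDICT(F' → d F) = { 'd' }
  PREDICT(F' → ε) = { $, 'd' }
X has a single production, so nothing to check there.

Conflict found: Predict set conflict for F': { 'd' }
The grammar is NOT LL(1).

Answer: No. Predict set conflict for F': { 'd' }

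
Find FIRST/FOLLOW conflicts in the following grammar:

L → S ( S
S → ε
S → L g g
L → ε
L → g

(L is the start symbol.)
Yes. L → S '(' S with FOLLOW(L) on { 'g' }; L → g with FOLLOW(L) on { 'g' }; S → L g g with FOLLOW(S) on { '(', 'g' }

Nullable non-terminals: L, S.
FIRST sets used below: FIRST(S) = { '(', 'g', ε }, FIRST(L) = { '(', 'g', ε }

L: nullable alternative(s) L → ε; FOLLOW(L) = { $, 'g' }
  L → S ( S: FIRST \ {ε} = { '(', 'g' } — overlaps FOLLOW(L) on { 'g' }: CONFLICT
  L → ε: FIRST \ {ε} = { } — this is the only nullable alternative, skip
  L → g: FIRST \ {ε} = { 'g' } — overlaps FOLLOW(L) on { 'g' }: CONFLICT

S: nullable alternative(s) S → ε; FOLLOW(S) = { $, '(', 'g' }
  S → ε: FIRST \ {ε} = { } — this is the only nullable alternative, skip
  S → L g g: FIRST \ {ε} = { '(', 'g' } — overlaps FOLLOW(S) on { '(', 'g' }: CONFLICT

So the grammar has 3 FIRST/FOLLOW conflicts (marked CONFLICT above).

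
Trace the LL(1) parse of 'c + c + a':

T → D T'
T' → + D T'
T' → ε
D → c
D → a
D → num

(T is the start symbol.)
LL(1) parsing maintains a stack (initially the start symbol over $) and the input. At each step: if the stack top is a terminal, match it against the current input token; if it is a non-terminal N, replace it with the RHS of M[N, lookahead] (the unique production whose predict set contains the lookahead).

Stack is shown with the top on the left.

Stack     Input        Action
-----------------------------
T $       c + c + a $  output T → D T'
D T' $    c + c + a $  output D → c
c T' $    c + c + a $  match 'c'
T' $      + c + a $    output T' → + D T'
+ D T' $  + c + a $    match '+'
D T' $    c + a $      output D → c
c T' $    c + a $      match 'c'
T' $      + a $        output T' → + D T'
+ D T' $  + a $        match '+'
D T' $    a $          output D → a
a T' $    a $          match 'a'
T' $      $            output T' → ε
$         $            accept

The string is accepted.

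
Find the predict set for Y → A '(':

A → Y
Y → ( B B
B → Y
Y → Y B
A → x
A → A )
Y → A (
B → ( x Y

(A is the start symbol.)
PREDICT(Y → A '(') = (FIRST(RHS) \ {ε}) ∪ (FOLLOW(Y) if ε ∈ FIRST(RHS), i.e. RHS ⇒* ε)
FIRST(A) = { '(', 'x' }
FIRST(A '(') = { '(', 'x' }
ε ∉ FIRST(A '('), so FOLLOW(Y) is not added.
PREDICT(Y → A '(') = { '(', 'x' }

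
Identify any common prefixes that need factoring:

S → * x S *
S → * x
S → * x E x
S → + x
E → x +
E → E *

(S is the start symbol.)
Left-factoring is needed when two productions for the same non-terminal
share a common prefix on the right-hand side.

Productions for S:
  S → * x S *
  S → * x
  S → * x E x
  S → + x
Productions for E:
  E → x +
  E → E *

Found common prefix '* x' in productions for S

Answer: Yes, S has productions with common prefix '* x'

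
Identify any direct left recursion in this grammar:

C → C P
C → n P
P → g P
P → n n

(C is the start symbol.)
C → C P: LEFT RECURSIVE (starts with C)
C → n P: starts with n
P → g P: starts with g
P → n n: starts with n

The grammar has direct left recursion on: C.

Answer: Yes, C is left-recursive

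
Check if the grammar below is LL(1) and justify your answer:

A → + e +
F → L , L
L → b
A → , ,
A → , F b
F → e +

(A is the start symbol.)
No. Predict set conflict for A: { ',' }

A grammar is LL(1) if for each non-terminal N with multiple productions, the predict sets of those productions are pairwise disjoint, where PREDICT(N → α) = (FIRST(α) \ {ε}) ∪ (FOLLOW(N) if α ⇒* ε).

Relevant sets:
  FIRST(L) = { 'b' }

For A:
  PREDICT(A → '+' e '+') = { '+' }
  PREDICT(A → ',' ',') = { ',' }
  PREDICT(A → ',' F b) = { ',' }
For F:
  PREDICT(F → L ',' L) = { 'b' }
  PREDICT(F → e '+') = { 'e' }
L has a single production, so nothing to check there.

Conflict found: Predict set conflict for A: { ',' }
The grammar is NOT LL(1).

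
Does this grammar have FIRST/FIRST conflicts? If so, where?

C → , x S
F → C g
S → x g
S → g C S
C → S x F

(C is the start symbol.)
No FIRST/FIRST conflicts.

A FIRST/FIRST conflict occurs when two productions N → α and N → β for the same non-terminal have FIRST(α) ∩ FIRST(β) ≠ ∅ (with ε ∈ FIRST of a nullable right-hand side, so two nullable alternatives also conflict).

FIRST sets of the non-terminals at (or reachable through a nullable prefix from) the front of some alternative:
  FIRST(S) = { 'g', 'x' }

Productions for C:
  C → , x S: FIRST = { ',' }
  C → S x F: FIRST = { 'g', 'x' }
Productions for S:
  S → x g: FIRST = { 'x' }
  S → g C S: FIRST = { 'g' }
F has only one production, so no FIRST/FIRST conflict is possible there.

All alternatives of each non-terminal have pairwise disjoint FIRST sets.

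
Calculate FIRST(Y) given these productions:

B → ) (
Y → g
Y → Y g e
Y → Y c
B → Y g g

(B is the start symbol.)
From Y → g:
  - g is a terminal: add 'g' and stop
From Y → Y g e:
  - Y is the symbol being defined: contributes nothing new
    Y is not nullable, so stop
From Y → Y c:
  - Y is the symbol being defined: contributes nothing new
    Y is not nullable, so stop

Collecting: FIRST(Y) = { 'g' }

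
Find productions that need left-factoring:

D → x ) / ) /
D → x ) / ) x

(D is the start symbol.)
Left-factoring is needed when two productions for the same non-terminal
share a common prefix on the right-hand side.

Productions for D:
  D → x ) / ) /
  D → x ) / ) x

Found common prefix 'x ) / )' in productions for D

Answer: Yes, D has productions with common prefix 'x ) / )'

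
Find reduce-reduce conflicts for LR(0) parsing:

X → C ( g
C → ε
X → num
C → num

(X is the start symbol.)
A reduce-reduce conflict occurs when an LR(0) state has two complete items [A → α .] and [B → β .] — both call for a reduction, and with no lookahead the parser cannot choose between them.

Augment with X' → X and build the canonical LR(0) collection (I0 = CLOSURE({[X' → . X]}), then GOTO on every symbol after a dot until no new states appear). It has 6 states:
  I0: { [C → . num], [C → .], [X → . C ( g], [X → . num], [X' → . X] }  — shift, reduce
  I1: { [X → C . ( g] }  — shift
  I2: { [X' → X .] }  — accept
  I3: { [C → num .], [X → num .] }  — 2 reduces
  I4: { [X → C ( . g] }  — shift
  I5: { [X → C ( g .] }  — reduce

I3 contains complete items [C → num .], [X → num .] — reduce-reduce conflict.

Answer: Yes — I3: [C → num .] vs [X → num .]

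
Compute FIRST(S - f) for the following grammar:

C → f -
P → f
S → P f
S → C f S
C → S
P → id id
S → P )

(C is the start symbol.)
FIRST sets of the non-terminals involved (from the grammar, by fixed-point iteration):
  FIRST(S) = { 'f', 'id' }

To compute FIRST(S - f), process the symbols left to right:
Symbol S is a non-terminal. Add FIRST(S) \ {ε} = { 'f', 'id' }
S is not nullable (ε ∉ FIRST(S)), so stop here.
FIRST(S - f) = { 'f', 'id' }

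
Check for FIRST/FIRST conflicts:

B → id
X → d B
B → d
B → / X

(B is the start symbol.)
No FIRST/FIRST conflicts.

Productions for B:
  B → id: FIRST = { 'id' }
  B → d: FIRST = { 'd' }
  B → / X: FIRST = { '/' }
X has only one production, so no FIRST/FIRST conflict is possible there.

All alternatives of each non-terminal have pairwise disjoint FIRST sets.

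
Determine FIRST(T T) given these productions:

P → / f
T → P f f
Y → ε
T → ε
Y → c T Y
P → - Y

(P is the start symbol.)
{ '-', '/', ε }

FIRST sets of the non-terminals involved (from the grammar, by fixed-point iteration):
  FIRST(T) = { '-', '/', ε }

To compute FIRST(T T), process the symbols left to right:
Symbol T is a non-terminal. Add FIRST(T) \ {ε} = { '-', '/' }
T is nullable (ε ∈ FIRST(T)), continue to the next symbol.
Symbol T is a non-terminal. Add FIRST(T) \ {ε} = { '-', '/' }
T is nullable (ε ∈ FIRST(T)), continue to the next symbol.
All symbols are nullable, so ε is in the result.
FIRST(T T) = { '-', '/', ε }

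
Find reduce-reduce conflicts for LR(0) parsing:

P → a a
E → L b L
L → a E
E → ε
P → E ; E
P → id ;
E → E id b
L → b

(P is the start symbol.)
A reduce-reduce conflict occurs when an LR(0) state has two complete items [A → α .] and [B → β .] — both call for a reduction, and with no lookahead the parser cannot choose between them.

Augment with P' → P and build the canonical LR(0) collection (I0 = CLOSURE({[P' → . P]}), then GOTO on every symbol after a dot until no new states appear). It has 17 states:
  I0: { [E → . E id b], [E → . L b L], [E → .], [L → . a E], [L → . b], [P → . E ; E], [P → . a a], [P → . id ;], [P' → . P] }  — shift, reduce
  I1: { [E → E . id b], [P → E . ; E] }  — shift
  I2: { [E → L . b L] }  — shift
  I3: { [P' → P .] }  — accept
  I4: { [E → . E id b], [E → . L b L], [E → .], [L → . a E], [L → . b], [L → a . E], [P → a . a] }  — shift, reduce
  I5: { [L → b .] }  — reduce
  I6: { [P → id . ;] }  — shift
  I7: { [P → id ; .] }  — reduce
  I8: { [E → E . id b], [L → a E .] }  — shift, reduce
  I9: { [E → . E id b], [E → . L b L], [E → .], [L → . a E], [L → . b], [L → a . E], [P → a a .] }  — shift, 2 reduces
  I10: { [E → . E id b], [E → . L b L], [E → .], [L → . a E], [L → . b], [L → a . E] }  — shift, reduce
  I11: { [E → E id . b] }  — shift
  I12: { [E → E id b .] }  — reduce
  I13: { [E → L b . L], [L → . a E], [L → . b] }  — shift
  I14: { [E → L b L .] }  — reduce
  I15: { [E → . E id b], [E → . L b L], [E → .], [L → . a E], [L → . b], [P → E ; . E] }  — shift, reduce
  I16: { [E → E . id b], [P → E ; E .] }  — shift, reduce

I9 contains complete items [E → .], [P → a a .] — reduce-reduce conflict.

Answer: Yes — I9: [E → .] vs [P → a a .]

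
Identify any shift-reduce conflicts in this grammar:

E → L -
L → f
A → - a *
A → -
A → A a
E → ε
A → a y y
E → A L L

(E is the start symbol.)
A shift-reduce conflict occurs when an LR(0) state has both:
  - a complete (reduce) item [A → α .] (dot at the end), and
  - a shift item [B → β . c γ] (dot before a terminal).

Augment with E' → E and build the canonical LR(0) collection (I0 = CLOSURE({[E' → . E]}), then GOTO on every symbol after a dot until no new states appear). It has 15 states:
  I0: { [A → . - a *], [A → . -], [A → . A a], [A → . a y y], [E → . A L L], [E → . L -], [E → .], [E' → . E], [L → . f] }  — shift, reduce
  I1: { [A → - . a *], [A → - .] }  — shift, reduce
  I2: { [A → A . a], [E → A . L L], [L → . f] }  — shift
  I3: { [E' → E .] }  — accept
  I4: { [E → L . -] }  — shift
  I5: { [A → a . y y] }  — shift
  I6: { [L → f .] }  — reduce
  I7: { [A → a y . y] }  — shift
  I8: { [A → a y y .] }  — reduce
  I9: { [E → L - .] }  — reduce
  I10: { [E → A L . L], [L → . f] }  — shift
  I11: { [A → A a .] }  — reduce
  I12: { [E → A L L .] }  — reduce
  I13: { [A → - a . *] }  — shift
  I14: { [A → - a * .] }  — reduce

I0 contains reduce item [E → .] and shift items [A → . -], [A → . - a *], [A → . a y y], [L → . f] — shift-reduce conflict.
I1 contains reduce item [A → - .] and shift item [A → - . a *] — shift-reduce conflict.

Answer: Yes — I0: [E → .] vs [A → . -]; I1: [A → - .] vs [A → - . a *]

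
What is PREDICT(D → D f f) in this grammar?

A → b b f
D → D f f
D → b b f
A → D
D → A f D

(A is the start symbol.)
{ 'b' }

PREDICT(D → D f f) = (FIRST(RHS) \ {ε}) ∪ (FOLLOW(D) if ε ∈ FIRST(RHS), i.e. RHS ⇒* ε)
FIRST(D) = { 'b' }
FIRST(D f f) = { 'b' }
ε ∉ FIRST(D f f), so FOLLOW(D) is not added.
PREDICT(D → D f f) = { 'b' }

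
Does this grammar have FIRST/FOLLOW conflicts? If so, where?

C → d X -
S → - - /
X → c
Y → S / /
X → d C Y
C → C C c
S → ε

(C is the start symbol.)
A FIRST/FOLLOW conflict occurs when a non-terminal N has a nullable alternative N → β (β ⇒* ε) and another alternative N → α with FIRST(α) ∩ FOLLOW(N) ≠ ∅: on such a lookahead the parser cannot decide between expanding α and letting N vanish via β.

Nullable non-terminals: S.

S: nullable alternative(s) S → ε; FOLLOW(S) = { '/' }
  S → - - /: FIRST \ {ε} = { '-' } — disjoint from FOLLOW(S)
  S → ε: FIRST \ {ε} = { } — this is the only nullable alternative, skip

C, X, Y have no nullable alternative, so no FIRST/FOLLOW check is needed there.

No FIRST/FOLLOW conflicts found.

Answer: No FIRST/FOLLOW conflicts.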